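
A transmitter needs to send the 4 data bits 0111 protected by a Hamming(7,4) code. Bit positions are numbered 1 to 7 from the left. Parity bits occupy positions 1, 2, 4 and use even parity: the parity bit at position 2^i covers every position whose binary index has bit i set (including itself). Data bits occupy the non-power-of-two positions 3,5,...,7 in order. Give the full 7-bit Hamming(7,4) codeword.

Place data bits at non-power-of-two positions: b3=0, b5=1, b6=1, b7=1.
p1 = XOR of data positions {3,5,7} = 0⊕1⊕1 = 0
p2 = XOR of data positions {3,6,7} = 0⊕1⊕1 = 0
p4 = XOR of data positions {5,6,7} = 1⊕1⊕1 = 1
Codeword b1..b7 = 0001111

0001111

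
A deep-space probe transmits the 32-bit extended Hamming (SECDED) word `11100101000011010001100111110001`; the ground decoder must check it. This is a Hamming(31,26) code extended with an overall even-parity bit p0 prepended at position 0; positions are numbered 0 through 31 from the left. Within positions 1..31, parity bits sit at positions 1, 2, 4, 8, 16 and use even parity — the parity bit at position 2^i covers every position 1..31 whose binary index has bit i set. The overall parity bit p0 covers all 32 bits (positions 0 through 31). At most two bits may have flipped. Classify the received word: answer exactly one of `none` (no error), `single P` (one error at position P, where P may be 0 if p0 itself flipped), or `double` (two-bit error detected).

none

s1: b1⊕b3⊕b5⊕b7⊕b9⊕b11⊕b13⊕b15⊕b17⊕b19⊕b21⊕b23⊕b25⊕b27⊕b29⊕b31 = 1⊕0⊕1⊕1⊕0⊕0⊕1⊕1⊕0⊕1⊕0⊕1⊕1⊕1⊕0⊕1 = 0
s2: b2⊕b3⊕b6⊕b7⊕b10⊕b11⊕b14⊕b15⊕b18⊕b19⊕b22⊕b23⊕b26⊕b27⊕b30⊕b31 = 1⊕0⊕0⊕1⊕0⊕0⊕0⊕1⊕0⊕1⊕0⊕1⊕1⊕1⊕0⊕1 = 0
s4: b4⊕b5⊕b6⊕b7⊕b12⊕b13⊕b14⊕b15⊕b20⊕b21⊕b22⊕b23⊕b28⊕b29⊕b30⊕b31 = 0⊕1⊕0⊕1⊕1⊕1⊕0⊕1⊕1⊕0⊕0⊕1⊕0⊕0⊕0⊕1 = 0
s8: b8⊕b9⊕b10⊕b11⊕b12⊕b13⊕b14⊕b15⊕b24⊕b25⊕b26⊕b27⊕b28⊕b29⊕b30⊕b31 = 0⊕0⊕0⊕0⊕1⊕1⊕0⊕1⊕1⊕1⊕1⊕1⊕0⊕0⊕0⊕1 = 0
s16: b16⊕b17⊕b18⊕b19⊕b20⊕b21⊕b22⊕b23⊕b24⊕b25⊕b26⊕b27⊕b28⊕b29⊕b30⊕b31 = 0⊕0⊕0⊕1⊕1⊕0⊕0⊕1⊕1⊕1⊕1⊕1⊕0⊕0⊕0⊕1 = 0
Syndrome (s16...s1) = 00000 → position 0 (no error).
Overall parity (XOR of all 32 bits, including p0): 1⊕1⊕1⊕0⊕0⊕1⊕0⊕1⊕0⊕0⊕0⊕0⊕1⊕1⊕0⊕1⊕0⊕0⊕0⊕1⊕1⊕0⊕0⊕1⊕1⊕1⊕1⊕1⊕0⊕0⊕0⊕1 = 0
Overall=0, syndrome position=0 → no error.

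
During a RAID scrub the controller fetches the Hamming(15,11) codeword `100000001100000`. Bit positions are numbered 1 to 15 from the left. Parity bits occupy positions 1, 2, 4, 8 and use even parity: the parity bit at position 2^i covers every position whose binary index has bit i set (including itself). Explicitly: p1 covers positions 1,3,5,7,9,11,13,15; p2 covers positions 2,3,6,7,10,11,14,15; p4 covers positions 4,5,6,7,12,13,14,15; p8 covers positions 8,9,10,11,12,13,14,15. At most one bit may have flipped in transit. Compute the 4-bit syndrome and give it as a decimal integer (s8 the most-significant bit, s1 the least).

2

s1: b1⊕b3⊕b5⊕b7⊕b9⊕b11⊕b13⊕b15 = 1⊕0⊕0⊕0⊕1⊕0⊕0⊕0 = 0
s2: b2⊕b3⊕b6⊕b7⊕b10⊕b11⊕b14⊕b15 = 0⊕0⊕0⊕0⊕1⊕0⊕0⊕0 = 1
s4: b4⊕b5⊕b6⊕b7⊕b12⊕b13⊕b14⊕b15 = 0⊕0⊕0⊕0⊕0⊕0⊕0⊕0 = 0
s8: b8⊕b9⊕b10⊕b11⊕b12⊕b13⊕b14⊕b15 = 0⊕1⊕1⊕0⊕0⊕0⊕0⊕0 = 0
Syndrome (s8...s1) = 0010 → position 2.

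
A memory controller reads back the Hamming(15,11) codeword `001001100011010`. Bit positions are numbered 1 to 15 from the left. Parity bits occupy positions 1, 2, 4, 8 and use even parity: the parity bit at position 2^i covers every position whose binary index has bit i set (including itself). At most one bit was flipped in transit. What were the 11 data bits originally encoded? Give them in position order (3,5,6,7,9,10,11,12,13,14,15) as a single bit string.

s1: b1⊕b3⊕b5⊕b7⊕b9⊕b11⊕b13⊕b15 = 0⊕1⊕0⊕1⊕0⊕1⊕0⊕0 = 1
s2: b2⊕b3⊕b6⊕b7⊕b10⊕b11⊕b14⊕b15 = 0⊕1⊕1⊕1⊕0⊕1⊕1⊕0 = 1
s4: b4⊕b5⊕b6⊕b7⊕b12⊕b13⊕b14⊕b15 = 0⊕0⊕1⊕1⊕1⊕0⊕1⊕0 = 0
s8: b8⊕b9⊕b10⊕b11⊕b12⊕b13⊕b14⊕b15 = 0⊕0⊕0⊕1⊕1⊕0⊕1⊕0 = 1
Syndrome (s8...s1) = 1011 → position 11.
Flip bit 11: corrected codeword = 001001100001010
Data bits at positions 3,5,6,7,9,10,11,12,13,14,15: 10110001010

10110001010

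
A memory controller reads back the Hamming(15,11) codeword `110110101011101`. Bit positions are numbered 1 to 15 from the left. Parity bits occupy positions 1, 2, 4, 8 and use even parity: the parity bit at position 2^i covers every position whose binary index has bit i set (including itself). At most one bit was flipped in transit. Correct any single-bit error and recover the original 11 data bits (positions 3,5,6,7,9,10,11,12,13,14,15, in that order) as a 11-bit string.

s1: b1⊕b3⊕b5⊕b7⊕b9⊕b11⊕b13⊕b15 = 1⊕0⊕1⊕1⊕1⊕1⊕1⊕1 = 1
s2: b2⊕b3⊕b6⊕b7⊕b10⊕b11⊕b14⊕b15 = 1⊕0⊕0⊕1⊕0⊕1⊕0⊕1 = 0
s4: b4⊕b5⊕b6⊕b7⊕b12⊕b13⊕b14⊕b15 = 1⊕1⊕0⊕1⊕1⊕1⊕0⊕1 = 0
s8: b8⊕b9⊕b10⊕b11⊕b12⊕b13⊕b14⊕b15 = 0⊕1⊕0⊕1⊕1⊕1⊕0⊕1 = 1
Syndrome (s8...s1) = 1001 → position 9.
Flip bit 9: corrected codeword = 110110100011101
Data bits at positions 3,5,6,7,9,10,11,12,13,14,15: 01010011101

01010011101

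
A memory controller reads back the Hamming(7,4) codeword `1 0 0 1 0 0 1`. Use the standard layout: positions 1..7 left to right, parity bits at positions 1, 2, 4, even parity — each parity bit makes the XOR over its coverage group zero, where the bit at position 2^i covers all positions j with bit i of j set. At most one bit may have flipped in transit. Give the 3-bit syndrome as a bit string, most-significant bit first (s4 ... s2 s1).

010

s1: b1⊕b3⊕b5⊕b7 = 1⊕0⊕0⊕1 = 0
s2: b2⊕b3⊕b6⊕b7 = 0⊕0⊕0⊕1 = 1
s4: b4⊕b5⊕b6⊕b7 = 1⊕0⊕0⊕1 = 0
Syndrome (s4...s1) = 010 → position 2.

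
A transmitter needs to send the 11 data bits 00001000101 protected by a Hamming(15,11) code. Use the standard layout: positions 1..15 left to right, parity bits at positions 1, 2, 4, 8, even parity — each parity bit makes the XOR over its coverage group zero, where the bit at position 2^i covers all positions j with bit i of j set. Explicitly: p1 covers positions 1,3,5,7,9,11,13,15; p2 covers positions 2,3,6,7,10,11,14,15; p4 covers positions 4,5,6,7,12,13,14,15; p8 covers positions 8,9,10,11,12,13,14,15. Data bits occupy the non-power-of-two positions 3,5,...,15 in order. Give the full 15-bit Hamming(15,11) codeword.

Place data bits at non-power-of-two positions: b3=0, b5=0, b6=0, b7=0, b9=1, b10=0, b11=0, b12=0, b13=1, b14=0, b15=1.
p1 = XOR of data positions {3,5,7,9,11,13,15} = 0⊕0⊕0⊕1⊕0⊕1⊕1 = 1
p2 = XOR of data positions {3,6,7,10,11,14,15} = 0⊕0⊕0⊕0⊕0⊕0⊕1 = 1
p4 = XOR of data positions {5,6,7,12,13,14,15} = 0⊕0⊕0⊕0⊕1⊕0⊕1 = 0
p8 = XOR of data positions {9,10,11,12,13,14,15} = 1⊕0⊕0⊕0⊕1⊕0⊕1 = 1
Codeword b1..b15 = 110000011000101

110000011000101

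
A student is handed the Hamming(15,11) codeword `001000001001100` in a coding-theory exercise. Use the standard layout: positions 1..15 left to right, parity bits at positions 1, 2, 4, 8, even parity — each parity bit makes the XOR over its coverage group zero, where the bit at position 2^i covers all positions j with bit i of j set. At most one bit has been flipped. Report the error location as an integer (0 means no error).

s1: b1⊕b3⊕b5⊕b7⊕b9⊕b11⊕b13⊕b15 = 0⊕1⊕0⊕0⊕1⊕0⊕1⊕0 = 1
s2: b2⊕b3⊕b6⊕b7⊕b10⊕b11⊕b14⊕b15 = 0⊕1⊕0⊕0⊕0⊕0⊕0⊕0 = 1
s4: b4⊕b5⊕b6⊕b7⊕b12⊕b13⊕b14⊕b15 = 0⊕0⊕0⊕0⊕1⊕1⊕0⊕0 = 0
s8: b8⊕b9⊕b10⊕b11⊕b12⊕b13⊕b14⊕b15 = 0⊕1⊕0⊕0⊕1⊕1⊕0⊕0 = 1
Syndrome (s8...s1) = 1011 → position 11.

11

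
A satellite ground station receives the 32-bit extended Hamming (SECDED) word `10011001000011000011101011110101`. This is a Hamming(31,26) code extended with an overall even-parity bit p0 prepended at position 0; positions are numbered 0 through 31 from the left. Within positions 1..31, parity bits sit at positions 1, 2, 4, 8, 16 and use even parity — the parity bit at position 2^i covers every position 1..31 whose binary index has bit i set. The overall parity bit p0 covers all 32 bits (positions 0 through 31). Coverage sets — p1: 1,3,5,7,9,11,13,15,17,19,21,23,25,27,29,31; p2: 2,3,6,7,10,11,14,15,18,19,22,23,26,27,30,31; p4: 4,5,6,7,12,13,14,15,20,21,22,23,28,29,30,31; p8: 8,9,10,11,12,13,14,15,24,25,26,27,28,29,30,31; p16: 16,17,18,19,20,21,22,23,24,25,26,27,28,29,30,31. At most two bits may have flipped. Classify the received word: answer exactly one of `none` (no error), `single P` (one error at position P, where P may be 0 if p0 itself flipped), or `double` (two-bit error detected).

none

s1: b1⊕b3⊕b5⊕b7⊕b9⊕b11⊕b13⊕b15⊕b17⊕b19⊕b21⊕b23⊕b25⊕b27⊕b29⊕b31 = 0⊕1⊕0⊕1⊕0⊕0⊕1⊕0⊕0⊕1⊕0⊕0⊕1⊕1⊕1⊕1 = 0
s2: b2⊕b3⊕b6⊕b7⊕b10⊕b11⊕b14⊕b15⊕b18⊕b19⊕b22⊕b23⊕b26⊕b27⊕b30⊕b31 = 0⊕1⊕0⊕1⊕0⊕0⊕0⊕0⊕1⊕1⊕1⊕0⊕1⊕1⊕0⊕1 = 0
s4: b4⊕b5⊕b6⊕b7⊕b12⊕b13⊕b14⊕b15⊕b20⊕b21⊕b22⊕b23⊕b28⊕b29⊕b30⊕b31 = 1⊕0⊕0⊕1⊕1⊕1⊕0⊕0⊕1⊕0⊕1⊕0⊕0⊕1⊕0⊕1 = 0
s8: b8⊕b9⊕b10⊕b11⊕b12⊕b13⊕b14⊕b15⊕b24⊕b25⊕b26⊕b27⊕b28⊕b29⊕b30⊕b31 = 0⊕0⊕0⊕0⊕1⊕1⊕0⊕0⊕1⊕1⊕1⊕1⊕0⊕1⊕0⊕1 = 0
s16: b16⊕b17⊕b18⊕b19⊕b20⊕b21⊕b22⊕b23⊕b24⊕b25⊕b26⊕b27⊕b28⊕b29⊕b30⊕b31 = 0⊕0⊕1⊕1⊕1⊕0⊕1⊕0⊕1⊕1⊕1⊕1⊕0⊕1⊕0⊕1 = 0
Syndrome (s16...s1) = 00000 → position 0 (no error).
Overall parity (XOR of all 32 bits, including p0): 1⊕0⊕0⊕1⊕1⊕0⊕0⊕1⊕0⊕0⊕0⊕0⊕1⊕1⊕0⊕0⊕0⊕0⊕1⊕1⊕1⊕0⊕1⊕0⊕1⊕1⊕1⊕1⊕0⊕1⊕0⊕1 = 0
Overall=0, syndrome position=0 → no error.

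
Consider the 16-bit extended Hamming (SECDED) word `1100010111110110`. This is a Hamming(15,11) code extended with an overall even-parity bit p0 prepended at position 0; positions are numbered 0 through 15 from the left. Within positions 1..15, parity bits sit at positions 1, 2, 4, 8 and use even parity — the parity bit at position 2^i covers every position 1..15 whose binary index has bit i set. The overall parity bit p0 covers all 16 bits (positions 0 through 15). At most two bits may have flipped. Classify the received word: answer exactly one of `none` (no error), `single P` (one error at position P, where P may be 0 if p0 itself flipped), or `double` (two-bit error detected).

s1: b1⊕b3⊕b5⊕b7⊕b9⊕b11⊕b13⊕b15 = 1⊕0⊕1⊕1⊕1⊕1⊕1⊕0 = 0
s2: b2⊕b3⊕b6⊕b7⊕b10⊕b11⊕b14⊕b15 = 0⊕0⊕0⊕1⊕1⊕1⊕1⊕0 = 0
s4: b4⊕b5⊕b6⊕b7⊕b12⊕b13⊕b14⊕b15 = 0⊕1⊕0⊕1⊕0⊕1⊕1⊕0 = 0
s8: b8⊕b9⊕b10⊕b11⊕b12⊕b13⊕b14⊕b15 = 1⊕1⊕1⊕1⊕0⊕1⊕1⊕0 = 0
Syndrome (s8...s1) = 0000 → position 0 (no error).
Overall parity (XOR of all 16 bits, including p0): 1⊕1⊕0⊕0⊕0⊕1⊕0⊕1⊕1⊕1⊕1⊕1⊕0⊕1⊕1⊕0 = 0
Overall=0, syndrome position=0 → no error.

none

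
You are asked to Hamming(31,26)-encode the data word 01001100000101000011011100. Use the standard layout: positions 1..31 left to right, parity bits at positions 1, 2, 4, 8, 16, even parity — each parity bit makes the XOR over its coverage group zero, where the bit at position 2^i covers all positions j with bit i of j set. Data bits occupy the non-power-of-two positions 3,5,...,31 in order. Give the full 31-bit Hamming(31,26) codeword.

Place data bits at non-power-of-two positions: b3=0, b5=1, b6=0, b7=0, b9=1, b10=1, b11=0, b12=0, b13=0, b14=0, b15=0, b17=1, b18=0, b19=1, b20=0, b21=0, b22=0, b23=0, b24=1, b25=1, b26=0, b27=1, b28=1, b29=1, b30=0, b31=0.
p1 = XOR of data positions {3,5,7,9,11,13,15,17,19,21,23,25,27,29,31} = 0⊕1⊕0⊕1⊕0⊕0⊕0⊕1⊕1⊕0⊕0⊕1⊕1⊕1⊕0 = 1
p2 = XOR of data positions {3,6,7,10,11,14,15,18,19,22,23,26,27,30,31} = 0⊕0⊕0⊕1⊕0⊕0⊕0⊕0⊕1⊕0⊕0⊕0⊕1⊕0⊕0 = 1
p4 = XOR of data positions {5,6,7,12,13,14,15,20,21,22,23,28,29,30,31} = 1⊕0⊕0⊕0⊕0⊕0⊕0⊕0⊕0⊕0⊕0⊕1⊕1⊕0⊕0 = 1
p8 = XOR of data positions {9,10,11,12,13,14,15,24,25,26,27,28,29,30,31} = 1⊕1⊕0⊕0⊕0⊕0⊕0⊕1⊕1⊕0⊕1⊕1⊕1⊕0⊕0 = 1
p16 = XOR of data positions {17,18,19,20,21,22,23,24,25,26,27,28,29,30,31} = 1⊕0⊕1⊕0⊕0⊕0⊕0⊕1⊕1⊕0⊕1⊕1⊕1⊕0⊕0 = 1
Codeword b1..b31 = 1101100111000001101000011011100

1101100111000001101000011011100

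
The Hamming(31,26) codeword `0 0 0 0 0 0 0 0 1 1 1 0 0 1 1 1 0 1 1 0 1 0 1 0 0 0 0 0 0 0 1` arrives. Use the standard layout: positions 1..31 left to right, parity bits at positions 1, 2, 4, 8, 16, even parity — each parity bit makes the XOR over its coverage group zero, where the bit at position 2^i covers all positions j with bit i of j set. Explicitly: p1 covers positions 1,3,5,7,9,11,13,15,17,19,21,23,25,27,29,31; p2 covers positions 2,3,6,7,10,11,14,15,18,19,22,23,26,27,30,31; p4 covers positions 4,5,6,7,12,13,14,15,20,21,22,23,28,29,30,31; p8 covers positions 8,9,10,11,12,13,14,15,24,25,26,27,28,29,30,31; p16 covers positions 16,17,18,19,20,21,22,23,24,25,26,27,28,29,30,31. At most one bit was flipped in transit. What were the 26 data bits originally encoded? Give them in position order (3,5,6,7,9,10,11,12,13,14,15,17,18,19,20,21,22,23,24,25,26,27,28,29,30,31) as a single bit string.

s1: b1⊕b3⊕b5⊕b7⊕b9⊕b11⊕b13⊕b15⊕b17⊕b19⊕b21⊕b23⊕b25⊕b27⊕b29⊕b31 = 0⊕0⊕0⊕0⊕1⊕1⊕0⊕1⊕0⊕1⊕1⊕1⊕0⊕0⊕0⊕1 = 1
s2: b2⊕b3⊕b6⊕b7⊕b10⊕b11⊕b14⊕b15⊕b18⊕b19⊕b22⊕b23⊕b26⊕b27⊕b30⊕b31 = 0⊕0⊕0⊕0⊕1⊕1⊕1⊕1⊕1⊕1⊕0⊕1⊕0⊕0⊕0⊕1 = 0
s4: b4⊕b5⊕b6⊕b7⊕b12⊕b13⊕b14⊕b15⊕b20⊕b21⊕b22⊕b23⊕b28⊕b29⊕b30⊕b31 = 0⊕0⊕0⊕0⊕0⊕0⊕1⊕1⊕0⊕1⊕0⊕1⊕0⊕0⊕0⊕1 = 1
s8: b8⊕b9⊕b10⊕b11⊕b12⊕b13⊕b14⊕b15⊕b24⊕b25⊕b26⊕b27⊕b28⊕b29⊕b30⊕b31 = 0⊕1⊕1⊕1⊕0⊕0⊕1⊕1⊕0⊕0⊕0⊕0⊕0⊕0⊕0⊕1 = 0
s16: b16⊕b17⊕b18⊕b19⊕b20⊕b21⊕b22⊕b23⊕b24⊕b25⊕b26⊕b27⊕b28⊕b29⊕b30⊕b31 = 1⊕0⊕1⊕1⊕0⊕1⊕0⊕1⊕0⊕0⊕0⊕0⊕0⊕0⊕0⊕1 = 0
Syndrome (s16...s1) = 00101 → position 5.
Flip bit 5: corrected codeword = 0000100011100111011010100000001
Data bits at positions 3,5,6,7,9,10,11,12,13,14,15,17,18,19,20,21,22,23,24,25,26,27,28,29,30,31: 01001110011011010100000001

01001110011011010100000001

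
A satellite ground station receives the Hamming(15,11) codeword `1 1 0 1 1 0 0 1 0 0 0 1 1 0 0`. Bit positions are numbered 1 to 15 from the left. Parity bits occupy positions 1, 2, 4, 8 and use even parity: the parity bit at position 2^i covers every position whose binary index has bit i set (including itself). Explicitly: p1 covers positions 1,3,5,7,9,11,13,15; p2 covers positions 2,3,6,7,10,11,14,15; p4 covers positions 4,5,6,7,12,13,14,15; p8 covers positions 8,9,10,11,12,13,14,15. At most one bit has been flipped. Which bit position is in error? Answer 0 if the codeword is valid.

s1: b1⊕b3⊕b5⊕b7⊕b9⊕b11⊕b13⊕b15 = 1⊕0⊕1⊕0⊕0⊕0⊕1⊕0 = 1
s2: b2⊕b3⊕b6⊕b7⊕b10⊕b11⊕b14⊕b15 = 1⊕0⊕0⊕0⊕0⊕0⊕0⊕0 = 1
s4: b4⊕b5⊕b6⊕b7⊕b12⊕b13⊕b14⊕b15 = 1⊕1⊕0⊕0⊕1⊕1⊕0⊕0 = 0
s8: b8⊕b9⊕b10⊕b11⊕b12⊕b13⊕b14⊕b15 = 1⊕0⊕0⊕0⊕1⊕1⊕0⊕0 = 1
Syndrome (s8...s1) = 1011 → position 11.

11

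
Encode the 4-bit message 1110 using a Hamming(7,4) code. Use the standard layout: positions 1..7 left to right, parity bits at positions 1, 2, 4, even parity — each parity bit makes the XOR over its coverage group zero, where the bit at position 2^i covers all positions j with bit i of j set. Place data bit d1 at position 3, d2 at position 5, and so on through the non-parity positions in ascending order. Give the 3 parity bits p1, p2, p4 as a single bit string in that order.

Place data bits at non-power-of-two positions: b3=1, b5=1, b6=1, b7=0.
p1 = XOR of data positions {3,5,7} = 1⊕1⊕0 = 0
p2 = XOR of data positions {3,6,7} = 1⊕1⊕0 = 0
p4 = XOR of data positions {5,6,7} = 1⊕1⊕0 = 0
Parity bits p1,p2,p4 = 000

000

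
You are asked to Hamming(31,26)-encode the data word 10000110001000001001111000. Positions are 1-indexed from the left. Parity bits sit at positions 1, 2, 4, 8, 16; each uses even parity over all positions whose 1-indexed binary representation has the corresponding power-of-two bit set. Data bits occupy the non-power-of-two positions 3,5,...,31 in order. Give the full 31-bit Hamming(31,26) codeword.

1111000101100011000001001111000

Place data bits at non-power-of-two positions: b3=1, b5=0, b6=0, b7=0, b9=0, b10=1, b11=1, b12=0, b13=0, b14=0, b15=1, b17=0, b18=0, b19=0, b20=0, b21=0, b22=1, b23=0, b24=0, b25=1, b26=1, b27=1, b28=1, b29=0, b30=0, b31=0.
p1 = XOR of data positions {3,5,7,9,11,13,15,17,19,21,23,25,27,29,31} = 1⊕0⊕0⊕0⊕1⊕0⊕1⊕0⊕0⊕0⊕0⊕1⊕1⊕0⊕0 = 1
p2 = XOR of data positions {3,6,7,10,11,14,15,18,19,22,23,26,27,30,31} = 1⊕0⊕0⊕1⊕1⊕0⊕1⊕0⊕0⊕1⊕0⊕1⊕1⊕0⊕0 = 1
p4 = XOR of data positions {5,6,7,12,13,14,15,20,21,22,23,28,29,30,31} = 0⊕0⊕0⊕0⊕0⊕0⊕1⊕0⊕0⊕1⊕0⊕1⊕0⊕0⊕0 = 1
p8 = XOR of data positions {9,10,11,12,13,14,15,24,25,26,27,28,29,30,31} = 0⊕1⊕1⊕0⊕0⊕0⊕1⊕0⊕1⊕1⊕1⊕1⊕0⊕0⊕0 = 1
p16 = XOR of data positions {17,18,19,20,21,22,23,24,25,26,27,28,29,30,31} = 0⊕0⊕0⊕0⊕0⊕1⊕0⊕0⊕1⊕1⊕1⊕1⊕0⊕0⊕0 = 1
Codeword b1..b31 = 1111000101100011000001001111000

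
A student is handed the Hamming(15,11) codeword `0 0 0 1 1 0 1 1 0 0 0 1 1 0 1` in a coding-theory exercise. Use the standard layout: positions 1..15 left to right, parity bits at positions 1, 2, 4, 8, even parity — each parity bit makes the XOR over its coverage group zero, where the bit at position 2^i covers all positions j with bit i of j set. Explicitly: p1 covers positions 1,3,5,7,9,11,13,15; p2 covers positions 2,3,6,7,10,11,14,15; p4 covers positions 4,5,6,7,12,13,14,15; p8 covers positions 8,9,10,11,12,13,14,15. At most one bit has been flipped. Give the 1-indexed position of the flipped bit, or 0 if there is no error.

s1: b1⊕b3⊕b5⊕b7⊕b9⊕b11⊕b13⊕b15 = 0⊕0⊕1⊕1⊕0⊕0⊕1⊕1 = 0
s2: b2⊕b3⊕b6⊕b7⊕b10⊕b11⊕b14⊕b15 = 0⊕0⊕0⊕1⊕0⊕0⊕0⊕1 = 0
s4: b4⊕b5⊕b6⊕b7⊕b12⊕b13⊕b14⊕b15 = 1⊕1⊕0⊕1⊕1⊕1⊕0⊕1 = 0
s8: b8⊕b9⊕b10⊕b11⊕b12⊕b13⊕b14⊕b15 = 1⊕0⊕0⊕0⊕1⊕1⊕0⊕1 = 0
Syndrome (s8...s1) = 0000 → position 0 (no error).

0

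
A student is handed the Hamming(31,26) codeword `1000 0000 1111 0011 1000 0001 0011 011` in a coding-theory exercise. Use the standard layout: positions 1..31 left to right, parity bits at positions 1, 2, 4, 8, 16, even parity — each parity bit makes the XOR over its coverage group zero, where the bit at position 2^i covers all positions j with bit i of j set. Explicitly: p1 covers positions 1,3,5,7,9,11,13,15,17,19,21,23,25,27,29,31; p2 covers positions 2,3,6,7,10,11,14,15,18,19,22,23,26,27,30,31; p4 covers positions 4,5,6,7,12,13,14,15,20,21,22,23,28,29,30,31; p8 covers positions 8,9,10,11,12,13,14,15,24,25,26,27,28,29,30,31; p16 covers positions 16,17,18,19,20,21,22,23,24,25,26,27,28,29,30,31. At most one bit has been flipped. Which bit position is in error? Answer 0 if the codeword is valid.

21

s1: b1⊕b3⊕b5⊕b7⊕b9⊕b11⊕b13⊕b15⊕b17⊕b19⊕b21⊕b23⊕b25⊕b27⊕b29⊕b31 = 1⊕0⊕0⊕0⊕1⊕1⊕0⊕1⊕1⊕0⊕0⊕0⊕0⊕1⊕0⊕1 = 1
s2: b2⊕b3⊕b6⊕b7⊕b10⊕b11⊕b14⊕b15⊕b18⊕b19⊕b22⊕b23⊕b26⊕b27⊕b30⊕b31 = 0⊕0⊕0⊕0⊕1⊕1⊕0⊕1⊕0⊕0⊕0⊕0⊕0⊕1⊕1⊕1 = 0
s4: b4⊕b5⊕b6⊕b7⊕b12⊕b13⊕b14⊕b15⊕b20⊕b21⊕b22⊕b23⊕b28⊕b29⊕b30⊕b31 = 0⊕0⊕0⊕0⊕1⊕0⊕0⊕1⊕0⊕0⊕0⊕0⊕1⊕0⊕1⊕1 = 1
s8: b8⊕b9⊕b10⊕b11⊕b12⊕b13⊕b14⊕b15⊕b24⊕b25⊕b26⊕b27⊕b28⊕b29⊕b30⊕b31 = 0⊕1⊕1⊕1⊕1⊕0⊕0⊕1⊕1⊕0⊕0⊕1⊕1⊕0⊕1⊕1 = 0
s16: b16⊕b17⊕b18⊕b19⊕b20⊕b21⊕b22⊕b23⊕b24⊕b25⊕b26⊕b27⊕b28⊕b29⊕b30⊕b31 = 1⊕1⊕0⊕0⊕0⊕0⊕0⊕0⊕1⊕0⊕0⊕1⊕1⊕0⊕1⊕1 = 1
Syndrome (s16...s1) = 10101 → position 21.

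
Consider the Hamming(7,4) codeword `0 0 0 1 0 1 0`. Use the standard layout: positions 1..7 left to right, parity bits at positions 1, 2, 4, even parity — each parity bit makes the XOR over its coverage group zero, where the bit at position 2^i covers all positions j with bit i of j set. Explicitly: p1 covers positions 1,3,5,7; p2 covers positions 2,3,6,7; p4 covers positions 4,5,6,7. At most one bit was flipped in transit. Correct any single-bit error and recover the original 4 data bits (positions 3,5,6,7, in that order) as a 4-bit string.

s1: b1⊕b3⊕b5⊕b7 = 0⊕0⊕0⊕0 = 0
s2: b2⊕b3⊕b6⊕b7 = 0⊕0⊕1⊕0 = 1
s4: b4⊕b5⊕b6⊕b7 = 1⊕0⊕1⊕0 = 0
Syndrome (s4...s1) = 010 → position 2.
Flip bit 2: corrected codeword = 0101010
Data bits at positions 3,5,6,7: 0010

0010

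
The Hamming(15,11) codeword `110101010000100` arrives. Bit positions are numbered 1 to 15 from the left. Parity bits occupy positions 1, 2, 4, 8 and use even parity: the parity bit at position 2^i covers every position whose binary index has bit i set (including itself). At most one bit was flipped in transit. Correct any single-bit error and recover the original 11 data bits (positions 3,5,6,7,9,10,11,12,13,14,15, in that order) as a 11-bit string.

s1: b1⊕b3⊕b5⊕b7⊕b9⊕b11⊕b13⊕b15 = 1⊕0⊕0⊕0⊕0⊕0⊕1⊕0 = 0
s2: b2⊕b3⊕b6⊕b7⊕b10⊕b11⊕b14⊕b15 = 1⊕0⊕1⊕0⊕0⊕0⊕0⊕0 = 0
s4: b4⊕b5⊕b6⊕b7⊕b12⊕b13⊕b14⊕b15 = 1⊕0⊕1⊕0⊕0⊕1⊕0⊕0 = 1
s8: b8⊕b9⊕b10⊕b11⊕b12⊕b13⊕b14⊕b15 = 1⊕0⊕0⊕0⊕0⊕1⊕0⊕0 = 0
Syndrome (s8...s1) = 0100 → position 4.
Flip bit 4: corrected codeword = 110001010000100
Data bits at positions 3,5,6,7,9,10,11,12,13,14,15: 00100000100

00100000100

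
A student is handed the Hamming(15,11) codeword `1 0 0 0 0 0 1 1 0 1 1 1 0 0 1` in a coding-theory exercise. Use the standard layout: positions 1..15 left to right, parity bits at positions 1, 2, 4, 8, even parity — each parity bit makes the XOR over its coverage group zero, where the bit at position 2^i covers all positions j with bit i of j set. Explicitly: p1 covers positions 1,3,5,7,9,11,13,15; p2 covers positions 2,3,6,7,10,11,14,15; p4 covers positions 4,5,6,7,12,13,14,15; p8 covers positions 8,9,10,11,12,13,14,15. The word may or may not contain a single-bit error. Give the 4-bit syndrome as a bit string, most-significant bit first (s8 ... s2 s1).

1100

s1: b1⊕b3⊕b5⊕b7⊕b9⊕b11⊕b13⊕b15 = 1⊕0⊕0⊕1⊕0⊕1⊕0⊕1 = 0
s2: b2⊕b3⊕b6⊕b7⊕b10⊕b11⊕b14⊕b15 = 0⊕0⊕0⊕1⊕1⊕1⊕0⊕1 = 0
s4: b4⊕b5⊕b6⊕b7⊕b12⊕b13⊕b14⊕b15 = 0⊕0⊕0⊕1⊕1⊕0⊕0⊕1 = 1
s8: b8⊕b9⊕b10⊕b11⊕b12⊕b13⊕b14⊕b15 = 1⊕0⊕1⊕1⊕1⊕0⊕0⊕1 = 1
Syndrome (s8...s1) = 1100 → position 12.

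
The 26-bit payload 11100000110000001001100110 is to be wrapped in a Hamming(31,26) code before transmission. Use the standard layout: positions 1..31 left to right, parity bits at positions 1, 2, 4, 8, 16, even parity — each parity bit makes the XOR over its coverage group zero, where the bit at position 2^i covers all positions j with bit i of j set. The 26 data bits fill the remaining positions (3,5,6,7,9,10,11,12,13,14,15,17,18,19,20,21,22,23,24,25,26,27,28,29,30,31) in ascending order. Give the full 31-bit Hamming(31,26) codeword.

Place data bits at non-power-of-two positions: b3=1, b5=1, b6=1, b7=0, b9=0, b10=0, b11=0, b12=0, b13=1, b14=1, b15=0, b17=0, b18=0, b19=0, b20=0, b21=0, b22=1, b23=0, b24=0, b25=1, b26=1, b27=0, b28=0, b29=1, b30=1, b31=0.
p1 = XOR of data positions {3,5,7,9,11,13,15,17,19,21,23,25,27,29,31} = 1⊕1⊕0⊕0⊕0⊕1⊕0⊕0⊕0⊕0⊕0⊕1⊕0⊕1⊕0 = 1
p2 = XOR of data positions {3,6,7,10,11,14,15,18,19,22,23,26,27,30,31} = 1⊕1⊕0⊕0⊕0⊕1⊕0⊕0⊕0⊕1⊕0⊕1⊕0⊕1⊕0 = 0
p4 = XOR of data positions {5,6,7,12,13,14,15,20,21,22,23,28,29,30,31} = 1⊕1⊕0⊕0⊕1⊕1⊕0⊕0⊕0⊕1⊕0⊕0⊕1⊕1⊕0 = 1
p8 = XOR of data positions {9,10,11,12,13,14,15,24,25,26,27,28,29,30,31} = 0⊕0⊕0⊕0⊕1⊕1⊕0⊕0⊕1⊕1⊕0⊕0⊕1⊕1⊕0 = 0
p16 = XOR of data positions {17,18,19,20,21,22,23,24,25,26,27,28,29,30,31} = 0⊕0⊕0⊕0⊕0⊕1⊕0⊕0⊕1⊕1⊕0⊕0⊕1⊕1⊕0 = 1
Codeword b1..b31 = 1011110000001101000001001100110

1011110000001101000001001100110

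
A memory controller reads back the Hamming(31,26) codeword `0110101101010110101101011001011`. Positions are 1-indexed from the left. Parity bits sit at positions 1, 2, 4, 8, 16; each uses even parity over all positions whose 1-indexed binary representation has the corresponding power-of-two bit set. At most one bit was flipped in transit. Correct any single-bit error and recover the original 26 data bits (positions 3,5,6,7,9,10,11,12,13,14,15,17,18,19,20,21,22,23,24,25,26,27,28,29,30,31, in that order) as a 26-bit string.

s1: b1⊕b3⊕b5⊕b7⊕b9⊕b11⊕b13⊕b15⊕b17⊕b19⊕b21⊕b23⊕b25⊕b27⊕b29⊕b31 = 0⊕1⊕1⊕1⊕0⊕0⊕0⊕1⊕1⊕1⊕0⊕0⊕1⊕0⊕0⊕1 = 0
s2: b2⊕b3⊕b6⊕b7⊕b10⊕b11⊕b14⊕b15⊕b18⊕b19⊕b22⊕b23⊕b26⊕b27⊕b30⊕b31 = 1⊕1⊕0⊕1⊕1⊕0⊕1⊕1⊕0⊕1⊕1⊕0⊕0⊕0⊕1⊕1 = 0
s4: b4⊕b5⊕b6⊕b7⊕b12⊕b13⊕b14⊕b15⊕b20⊕b21⊕b22⊕b23⊕b28⊕b29⊕b30⊕b31 = 0⊕1⊕0⊕1⊕1⊕0⊕1⊕1⊕1⊕0⊕1⊕0⊕1⊕0⊕1⊕1 = 0
s8: b8⊕b9⊕b10⊕b11⊕b12⊕b13⊕b14⊕b15⊕b24⊕b25⊕b26⊕b27⊕b28⊕b29⊕b30⊕b31 = 1⊕0⊕1⊕0⊕1⊕0⊕1⊕1⊕1⊕1⊕0⊕0⊕1⊕0⊕1⊕1 = 0
s16: b16⊕b17⊕b18⊕b19⊕b20⊕b21⊕b22⊕b23⊕b24⊕b25⊕b26⊕b27⊕b28⊕b29⊕b30⊕b31 = 0⊕1⊕0⊕1⊕1⊕0⊕1⊕0⊕1⊕1⊕0⊕0⊕1⊕0⊕1⊕1 = 1
Syndrome (s16...s1) = 10000 → position 16.
Flip bit 16: corrected codeword = 0110101101010111101101011001011
Data bits at positions 3,5,6,7,9,10,11,12,13,14,15,17,18,19,20,21,22,23,24,25,26,27,28,29,30,31: 11010101011101101011001011

11010101011101101011001011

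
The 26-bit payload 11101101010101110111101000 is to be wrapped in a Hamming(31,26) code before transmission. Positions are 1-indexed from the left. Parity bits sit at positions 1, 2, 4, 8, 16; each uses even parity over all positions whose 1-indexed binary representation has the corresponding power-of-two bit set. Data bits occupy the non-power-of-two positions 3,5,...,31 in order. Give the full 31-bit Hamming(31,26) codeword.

Place data bits at non-power-of-two positions: b3=1, b5=1, b6=1, b7=0, b9=1, b10=1, b11=0, b12=1, b13=0, b14=1, b15=0, b17=1, b18=0, b19=1, b20=1, b21=1, b22=0, b23=1, b24=1, b25=1, b26=1, b27=0, b28=1, b29=0, b30=0, b31=0.
p1 = XOR of data positions {3,5,7,9,11,13,15,17,19,21,23,25,27,29,31} = 1⊕1⊕0⊕1⊕0⊕0⊕0⊕1⊕1⊕1⊕1⊕1⊕0⊕0⊕0 = 0
p2 = XOR of data positions {3,6,7,10,11,14,15,18,19,22,23,26,27,30,31} = 1⊕1⊕0⊕1⊕0⊕1⊕0⊕0⊕1⊕0⊕1⊕1⊕0⊕0⊕0 = 1
p4 = XOR of data positions {5,6,7,12,13,14,15,20,21,22,23,28,29,30,31} = 1⊕1⊕0⊕1⊕0⊕1⊕0⊕1⊕1⊕0⊕1⊕1⊕0⊕0⊕0 = 0
p8 = XOR of data positions {9,10,11,12,13,14,15,24,25,26,27,28,29,30,31} = 1⊕1⊕0⊕1⊕0⊕1⊕0⊕1⊕1⊕1⊕0⊕1⊕0⊕0⊕0 = 0
p16 = XOR of data positions {17,18,19,20,21,22,23,24,25,26,27,28,29,30,31} = 1⊕0⊕1⊕1⊕1⊕0⊕1⊕1⊕1⊕1⊕0⊕1⊕0⊕0⊕0 = 1
Codeword b1..b31 = 0110110011010101101110111101000

0110110011010101101110111101000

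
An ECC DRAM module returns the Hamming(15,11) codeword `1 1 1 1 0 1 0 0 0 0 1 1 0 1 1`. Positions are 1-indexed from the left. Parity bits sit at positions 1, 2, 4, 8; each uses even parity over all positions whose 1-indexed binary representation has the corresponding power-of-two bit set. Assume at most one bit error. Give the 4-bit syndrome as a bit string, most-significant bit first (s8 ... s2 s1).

0100

s1: b1⊕b3⊕b5⊕b7⊕b9⊕b11⊕b13⊕b15 = 1⊕1⊕0⊕0⊕0⊕1⊕0⊕1 = 0
s2: b2⊕b3⊕b6⊕b7⊕b10⊕b11⊕b14⊕b15 = 1⊕1⊕1⊕0⊕0⊕1⊕1⊕1 = 0
s4: b4⊕b5⊕b6⊕b7⊕b12⊕b13⊕b14⊕b15 = 1⊕0⊕1⊕0⊕1⊕0⊕1⊕1 = 1
s8: b8⊕b9⊕b10⊕b11⊕b12⊕b13⊕b14⊕b15 = 0⊕0⊕0⊕1⊕1⊕0⊕1⊕1 = 0
Syndrome (s8...s1) = 0100 → position 4.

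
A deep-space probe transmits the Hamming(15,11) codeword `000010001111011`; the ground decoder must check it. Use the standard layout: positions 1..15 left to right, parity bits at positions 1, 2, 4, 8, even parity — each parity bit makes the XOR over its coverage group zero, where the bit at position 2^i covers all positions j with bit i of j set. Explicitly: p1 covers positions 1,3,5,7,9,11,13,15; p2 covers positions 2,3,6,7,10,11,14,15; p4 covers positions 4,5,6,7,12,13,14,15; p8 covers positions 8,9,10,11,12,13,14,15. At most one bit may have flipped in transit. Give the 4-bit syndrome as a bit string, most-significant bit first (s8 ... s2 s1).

0000

s1: b1⊕b3⊕b5⊕b7⊕b9⊕b11⊕b13⊕b15 = 0⊕0⊕1⊕0⊕1⊕1⊕0⊕1 = 0
s2: b2⊕b3⊕b6⊕b7⊕b10⊕b11⊕b14⊕b15 = 0⊕0⊕0⊕0⊕1⊕1⊕1⊕1 = 0
s4: b4⊕b5⊕b6⊕b7⊕b12⊕b13⊕b14⊕b15 = 0⊕1⊕0⊕0⊕1⊕0⊕1⊕1 = 0
s8: b8⊕b9⊕b10⊕b11⊕b12⊕b13⊕b14⊕b15 = 0⊕1⊕1⊕1⊕1⊕0⊕1⊕1 = 0
Syndrome (s8...s1) = 0000 → position 0 (no error).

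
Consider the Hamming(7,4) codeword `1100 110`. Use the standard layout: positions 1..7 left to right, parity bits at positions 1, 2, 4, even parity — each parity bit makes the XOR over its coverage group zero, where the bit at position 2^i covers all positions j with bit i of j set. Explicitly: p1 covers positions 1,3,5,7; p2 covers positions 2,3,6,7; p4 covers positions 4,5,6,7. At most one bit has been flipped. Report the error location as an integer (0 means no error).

s1: b1⊕b3⊕b5⊕b7 = 1⊕0⊕1⊕0 = 0
s2: b2⊕b3⊕b6⊕b7 = 1⊕0⊕1⊕0 = 0
s4: b4⊕b5⊕b6⊕b7 = 0⊕1⊕1⊕0 = 0
Syndrome (s4...s1) = 000 → position 0 (no error).

0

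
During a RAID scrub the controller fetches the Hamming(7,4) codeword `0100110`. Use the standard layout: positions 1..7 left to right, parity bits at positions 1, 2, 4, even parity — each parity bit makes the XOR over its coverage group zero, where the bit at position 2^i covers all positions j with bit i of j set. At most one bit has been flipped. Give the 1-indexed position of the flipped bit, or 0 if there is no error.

s1: b1⊕b3⊕b5⊕b7 = 0⊕0⊕1⊕0 = 1
s2: b2⊕b3⊕b6⊕b7 = 1⊕0⊕1⊕0 = 0
s4: b4⊕b5⊕b6⊕b7 = 0⊕1⊕1⊕0 = 0
Syndrome (s4...s1) = 001 → position 1.

1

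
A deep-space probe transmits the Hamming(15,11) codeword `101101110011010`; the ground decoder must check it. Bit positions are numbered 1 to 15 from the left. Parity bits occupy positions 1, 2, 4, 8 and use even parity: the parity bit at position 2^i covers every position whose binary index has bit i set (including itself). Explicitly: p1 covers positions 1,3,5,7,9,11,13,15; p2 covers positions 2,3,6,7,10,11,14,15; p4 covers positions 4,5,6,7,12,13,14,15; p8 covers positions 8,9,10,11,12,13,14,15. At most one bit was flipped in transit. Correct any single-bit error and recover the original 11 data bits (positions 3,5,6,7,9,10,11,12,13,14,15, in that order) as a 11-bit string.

s1: b1⊕b3⊕b5⊕b7⊕b9⊕b11⊕b13⊕b15 = 1⊕1⊕0⊕1⊕0⊕1⊕0⊕0 = 0
s2: b2⊕b3⊕b6⊕b7⊕b10⊕b11⊕b14⊕b15 = 0⊕1⊕1⊕1⊕0⊕1⊕1⊕0 = 1
s4: b4⊕b5⊕b6⊕b7⊕b12⊕b13⊕b14⊕b15 = 1⊕0⊕1⊕1⊕1⊕0⊕1⊕0 = 1
s8: b8⊕b9⊕b10⊕b11⊕b12⊕b13⊕b14⊕b15 = 1⊕0⊕0⊕1⊕1⊕0⊕1⊕0 = 0
Syndrome (s8...s1) = 0110 → position 6.
Flip bit 6: corrected codeword = 101100110011010
Data bits at positions 3,5,6,7,9,10,11,12,13,14,15: 10010011010

10010011010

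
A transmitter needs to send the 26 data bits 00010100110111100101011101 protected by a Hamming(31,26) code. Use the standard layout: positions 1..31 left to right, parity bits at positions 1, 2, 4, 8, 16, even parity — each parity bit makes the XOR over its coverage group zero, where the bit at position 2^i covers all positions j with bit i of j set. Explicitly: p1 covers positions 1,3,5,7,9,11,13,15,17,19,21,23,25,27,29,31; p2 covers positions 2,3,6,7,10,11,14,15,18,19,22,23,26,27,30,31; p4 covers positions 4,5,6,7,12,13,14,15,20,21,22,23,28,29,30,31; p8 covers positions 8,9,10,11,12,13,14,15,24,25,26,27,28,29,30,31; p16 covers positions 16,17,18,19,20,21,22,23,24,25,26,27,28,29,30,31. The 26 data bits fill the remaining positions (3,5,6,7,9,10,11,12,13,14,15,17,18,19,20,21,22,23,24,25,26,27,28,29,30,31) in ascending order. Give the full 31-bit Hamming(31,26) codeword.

Place data bits at non-power-of-two positions: b3=0, b5=0, b6=0, b7=1, b9=0, b10=1, b11=0, b12=0, b13=1, b14=1, b15=0, b17=1, b18=1, b19=1, b20=1, b21=0, b22=0, b23=1, b24=0, b25=1, b26=0, b27=1, b28=1, b29=1, b30=0, b31=1.
p1 = XOR of data positions {3,5,7,9,11,13,15,17,19,21,23,25,27,29,31} = 0⊕0⊕1⊕0⊕0⊕1⊕0⊕1⊕1⊕0⊕1⊕1⊕1⊕1⊕1 = 1
p2 = XOR of data positions {3,6,7,10,11,14,15,18,19,22,23,26,27,30,31} = 0⊕0⊕1⊕1⊕0⊕1⊕0⊕1⊕1⊕0⊕1⊕0⊕1⊕0⊕1 = 0
p4 = XOR of data positions {5,6,7,12,13,14,15,20,21,22,23,28,29,30,31} = 0⊕0⊕1⊕0⊕1⊕1⊕0⊕1⊕0⊕0⊕1⊕1⊕1⊕0⊕1 = 0
p8 = XOR of data positions {9,10,11,12,13,14,15,24,25,26,27,28,29,30,31} = 0⊕1⊕0⊕0⊕1⊕1⊕0⊕0⊕1⊕0⊕1⊕1⊕1⊕0⊕1 = 0
p16 = XOR of data positions {17,18,19,20,21,22,23,24,25,26,27,28,29,30,31} = 1⊕1⊕1⊕1⊕0⊕0⊕1⊕0⊕1⊕0⊕1⊕1⊕1⊕0⊕1 = 0
Codeword b1..b31 = 1000001001001100111100101011101

1000001001001100111100101011101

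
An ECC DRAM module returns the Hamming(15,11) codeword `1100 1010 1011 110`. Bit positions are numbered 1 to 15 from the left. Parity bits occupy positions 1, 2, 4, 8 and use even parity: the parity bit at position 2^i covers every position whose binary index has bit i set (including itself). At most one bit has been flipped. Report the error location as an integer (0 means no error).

12

s1: b1⊕b3⊕b5⊕b7⊕b9⊕b11⊕b13⊕b15 = 1⊕0⊕1⊕1⊕1⊕1⊕1⊕0 = 0
s2: b2⊕b3⊕b6⊕b7⊕b10⊕b11⊕b14⊕b15 = 1⊕0⊕0⊕1⊕0⊕1⊕1⊕0 = 0
s4: b4⊕b5⊕b6⊕b7⊕b12⊕b13⊕b14⊕b15 = 0⊕1⊕0⊕1⊕1⊕1⊕1⊕0 = 1
s8: b8⊕b9⊕b10⊕b11⊕b12⊕b13⊕b14⊕b15 = 0⊕1⊕0⊕1⊕1⊕1⊕1⊕0 = 1
Syndrome (s8...s1) = 1100 → position 12.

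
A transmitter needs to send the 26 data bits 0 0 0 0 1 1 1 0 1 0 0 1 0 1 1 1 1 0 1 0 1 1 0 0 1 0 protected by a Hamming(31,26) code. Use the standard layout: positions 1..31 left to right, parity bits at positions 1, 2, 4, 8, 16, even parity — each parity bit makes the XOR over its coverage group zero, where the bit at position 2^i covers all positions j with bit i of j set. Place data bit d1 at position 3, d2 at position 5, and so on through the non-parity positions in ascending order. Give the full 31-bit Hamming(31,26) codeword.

Place data bits at non-power-of-two positions: b3=0, b5=0, b6=0, b7=0, b9=1, b10=1, b11=1, b12=0, b13=1, b14=0, b15=0, b17=1, b18=0, b19=1, b20=1, b21=1, b22=1, b23=0, b24=1, b25=0, b26=1, b27=1, b28=0, b29=0, b30=1, b31=0.
p1 = XOR of data positions {3,5,7,9,11,13,15,17,19,21,23,25,27,29,31} = 0⊕0⊕0⊕1⊕1⊕1⊕0⊕1⊕1⊕1⊕0⊕0⊕1⊕0⊕0 = 1
p2 = XOR of data positions {3,6,7,10,11,14,15,18,19,22,23,26,27,30,31} = 0⊕0⊕0⊕1⊕1⊕0⊕0⊕0⊕1⊕1⊕0⊕1⊕1⊕1⊕0 = 1
p4 = XOR of data positions {5,6,7,12,13,14,15,20,21,22,23,28,29,30,31} = 0⊕0⊕0⊕0⊕1⊕0⊕0⊕1⊕1⊕1⊕0⊕0⊕0⊕1⊕0 = 1
p8 = XOR of data positions {9,10,11,12,13,14,15,24,25,26,27,28,29,30,31} = 1⊕1⊕1⊕0⊕1⊕0⊕0⊕1⊕0⊕1⊕1⊕0⊕0⊕1⊕0 = 0
p16 = XOR of data positions {17,18,19,20,21,22,23,24,25,26,27,28,29,30,31} = 1⊕0⊕1⊕1⊕1⊕1⊕0⊕1⊕0⊕1⊕1⊕0⊕0⊕1⊕0 = 1
Codeword b1..b31 = 1101000011101001101111010110010

1101000011101001101111010110010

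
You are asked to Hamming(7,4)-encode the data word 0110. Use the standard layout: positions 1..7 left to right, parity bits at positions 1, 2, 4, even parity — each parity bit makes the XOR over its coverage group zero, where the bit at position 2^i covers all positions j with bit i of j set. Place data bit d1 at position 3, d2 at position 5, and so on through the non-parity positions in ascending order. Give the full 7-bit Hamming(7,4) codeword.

Place data bits at non-power-of-two positions: b3=0, b5=1, b6=1, b7=0.
p1 = XOR of data positions {3,5,7} = 0⊕1⊕0 = 1
p2 = XOR of data positions {3,6,7} = 0⊕1⊕0 = 1
p4 = XOR of data positions {5,6,7} = 1⊕1⊕0 = 0
Codeword b1..b7 = 1100110

1100110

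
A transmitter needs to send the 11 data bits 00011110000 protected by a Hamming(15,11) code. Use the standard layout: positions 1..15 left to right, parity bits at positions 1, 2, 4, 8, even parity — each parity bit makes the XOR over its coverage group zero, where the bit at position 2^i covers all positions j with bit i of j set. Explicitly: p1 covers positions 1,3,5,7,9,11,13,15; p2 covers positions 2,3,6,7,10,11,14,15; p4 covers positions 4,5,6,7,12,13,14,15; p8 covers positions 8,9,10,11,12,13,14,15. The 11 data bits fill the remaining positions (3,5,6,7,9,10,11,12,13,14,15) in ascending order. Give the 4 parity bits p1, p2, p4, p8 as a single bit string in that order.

1111

Place data bits at non-power-of-two positions: b3=0, b5=0, b6=0, b7=1, b9=1, b10=1, b11=1, b12=0, b13=0, b14=0, b15=0.
p1 = XOR of data positions {3,5,7,9,11,13,15} = 0⊕0⊕1⊕1⊕1⊕0⊕0 = 1
p2 = XOR of data positions {3,6,7,10,11,14,15} = 0⊕0⊕1⊕1⊕1⊕0⊕0 = 1
p4 = XOR of data positions {5,6,7,12,13,14,15} = 0⊕0⊕1⊕0⊕0⊕0⊕0 = 1
p8 = XOR of data positions {9,10,11,12,13,14,15} = 1⊕1⊕1⊕0⊕0⊕0⊕0 = 1
Parity bits p1,p2,p4,p8 = 1111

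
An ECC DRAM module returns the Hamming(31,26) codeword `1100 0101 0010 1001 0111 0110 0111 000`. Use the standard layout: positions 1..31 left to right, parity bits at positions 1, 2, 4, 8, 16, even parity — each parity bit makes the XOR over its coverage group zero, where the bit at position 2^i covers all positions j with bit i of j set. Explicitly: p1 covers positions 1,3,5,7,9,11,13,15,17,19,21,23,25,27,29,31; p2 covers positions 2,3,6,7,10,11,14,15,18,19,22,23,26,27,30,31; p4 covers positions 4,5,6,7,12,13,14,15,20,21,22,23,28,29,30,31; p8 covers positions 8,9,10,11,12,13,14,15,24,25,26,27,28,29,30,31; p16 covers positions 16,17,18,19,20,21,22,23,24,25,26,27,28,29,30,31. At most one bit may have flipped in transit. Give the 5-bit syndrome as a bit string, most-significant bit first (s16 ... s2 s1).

s1: b1⊕b3⊕b5⊕b7⊕b9⊕b11⊕b13⊕b15⊕b17⊕b19⊕b21⊕b23⊕b25⊕b27⊕b29⊕b31 = 1⊕0⊕0⊕0⊕0⊕1⊕1⊕0⊕0⊕1⊕0⊕1⊕0⊕1⊕0⊕0 = 0
s2: b2⊕b3⊕b6⊕b7⊕b10⊕b11⊕b14⊕b15⊕b18⊕b19⊕b22⊕b23⊕b26⊕b27⊕b30⊕b31 = 1⊕0⊕1⊕0⊕0⊕1⊕0⊕0⊕1⊕1⊕1⊕1⊕1⊕1⊕0⊕0 = 1
s4: b4⊕b5⊕b6⊕b7⊕b12⊕b13⊕b14⊕b15⊕b20⊕b21⊕b22⊕b23⊕b28⊕b29⊕b30⊕b31 = 0⊕0⊕1⊕0⊕0⊕1⊕0⊕0⊕1⊕0⊕1⊕1⊕1⊕0⊕0⊕0 = 0
s8: b8⊕b9⊕b10⊕b11⊕b12⊕b13⊕b14⊕b15⊕b24⊕b25⊕b26⊕b27⊕b28⊕b29⊕b30⊕b31 = 1⊕0⊕0⊕1⊕0⊕1⊕0⊕0⊕0⊕0⊕1⊕1⊕1⊕0⊕0⊕0 = 0
s16: b16⊕b17⊕b18⊕b19⊕b20⊕b21⊕b22⊕b23⊕b24⊕b25⊕b26⊕b27⊕b28⊕b29⊕b30⊕b31 = 1⊕0⊕1⊕1⊕1⊕0⊕1⊕1⊕0⊕0⊕1⊕1⊕1⊕0⊕0⊕0 = 1
Syndrome (s16...s1) = 10010 → position 18.

10010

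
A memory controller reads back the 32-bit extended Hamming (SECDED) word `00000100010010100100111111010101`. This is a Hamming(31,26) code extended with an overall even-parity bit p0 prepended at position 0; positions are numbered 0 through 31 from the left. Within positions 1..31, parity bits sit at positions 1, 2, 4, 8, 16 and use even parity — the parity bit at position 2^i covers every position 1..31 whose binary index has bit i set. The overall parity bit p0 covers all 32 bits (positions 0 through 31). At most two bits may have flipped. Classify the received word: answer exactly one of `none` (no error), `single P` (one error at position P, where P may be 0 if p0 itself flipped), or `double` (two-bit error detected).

double

s1: b1⊕b3⊕b5⊕b7⊕b9⊕b11⊕b13⊕b15⊕b17⊕b19⊕b21⊕b23⊕b25⊕b27⊕b29⊕b31 = 0⊕0⊕1⊕0⊕1⊕0⊕0⊕0⊕1⊕0⊕1⊕1⊕1⊕1⊕1⊕1 = 1
s2: b2⊕b3⊕b6⊕b7⊕b10⊕b11⊕b14⊕b15⊕b18⊕b19⊕b22⊕b23⊕b26⊕b27⊕b30⊕b31 = 0⊕0⊕0⊕0⊕0⊕0⊕1⊕0⊕0⊕0⊕1⊕1⊕0⊕1⊕0⊕1 = 1
s4: b4⊕b5⊕b6⊕b7⊕b12⊕b13⊕b14⊕b15⊕b20⊕b21⊕b22⊕b23⊕b28⊕b29⊕b30⊕b31 = 0⊕1⊕0⊕0⊕1⊕0⊕1⊕0⊕1⊕1⊕1⊕1⊕0⊕1⊕0⊕1 = 1
s8: b8⊕b9⊕b10⊕b11⊕b12⊕b13⊕b14⊕b15⊕b24⊕b25⊕b26⊕b27⊕b28⊕b29⊕b30⊕b31 = 0⊕1⊕0⊕0⊕1⊕0⊕1⊕0⊕1⊕1⊕0⊕1⊕0⊕1⊕0⊕1 = 0
s16: b16⊕b17⊕b18⊕b19⊕b20⊕b21⊕b22⊕b23⊕b24⊕b25⊕b26⊕b27⊕b28⊕b29⊕b30⊕b31 = 0⊕1⊕0⊕0⊕1⊕1⊕1⊕1⊕1⊕1⊕0⊕1⊕0⊕1⊕0⊕1 = 0
Syndrome (s16...s1) = 00111 → position 7.
Overall parity (XOR of all 32 bits, including p0): 0⊕0⊕0⊕0⊕0⊕1⊕0⊕0⊕0⊕1⊕0⊕0⊕1⊕0⊕1⊕0⊕0⊕1⊕0⊕0⊕1⊕1⊕1⊕1⊕1⊕1⊕0⊕1⊕0⊕1⊕0⊕1 = 0
Overall=0, syndrome position=7 → double-bit error detected (uncorrectable).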